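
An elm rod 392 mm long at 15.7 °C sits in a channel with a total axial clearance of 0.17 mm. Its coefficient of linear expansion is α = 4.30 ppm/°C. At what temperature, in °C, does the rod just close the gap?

117 °C

α·L₀·ΔT = 0.17 mm ⇒ ΔT = 0.17 / (4.30×10⁻⁶ × 392.0) = 100.9 K.
T = 15.7 + 100.9 = 116.6 °C.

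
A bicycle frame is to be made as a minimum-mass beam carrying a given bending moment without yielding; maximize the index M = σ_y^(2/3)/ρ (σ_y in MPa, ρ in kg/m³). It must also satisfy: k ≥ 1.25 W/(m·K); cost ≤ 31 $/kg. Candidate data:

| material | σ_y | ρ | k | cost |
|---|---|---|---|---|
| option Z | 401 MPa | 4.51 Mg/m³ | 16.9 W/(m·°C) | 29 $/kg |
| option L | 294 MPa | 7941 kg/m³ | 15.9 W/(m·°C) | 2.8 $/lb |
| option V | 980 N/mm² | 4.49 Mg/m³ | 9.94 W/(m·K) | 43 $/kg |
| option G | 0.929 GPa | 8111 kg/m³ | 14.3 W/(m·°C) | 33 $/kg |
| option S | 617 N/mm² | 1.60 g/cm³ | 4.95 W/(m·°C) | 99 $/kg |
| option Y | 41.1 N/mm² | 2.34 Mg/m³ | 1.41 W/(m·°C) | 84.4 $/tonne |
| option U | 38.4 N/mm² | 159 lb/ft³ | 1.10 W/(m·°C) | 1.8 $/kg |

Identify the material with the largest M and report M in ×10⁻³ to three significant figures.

Screen on constraints: k ≥ 1.25 W/(m·K); cost ≤ 31 $/kg. Survivors: option Z, option L, option Y.
In SI units:
  option Z: σ_y = 401.0 MPa, ρ = 4510 kg/m³
  option L: σ_y = 294.0 MPa, ρ = 7941 kg/m³
  option Y: σ_y = 41.10 MPa, ρ = 2340 kg/m³
  option Z: M = 12.1×10⁻³
  option L: M = 5.57×10⁻³
  option Y: M = 5.09×10⁻³
Highest index: option Z.

option Z, M = 12.1×10⁻³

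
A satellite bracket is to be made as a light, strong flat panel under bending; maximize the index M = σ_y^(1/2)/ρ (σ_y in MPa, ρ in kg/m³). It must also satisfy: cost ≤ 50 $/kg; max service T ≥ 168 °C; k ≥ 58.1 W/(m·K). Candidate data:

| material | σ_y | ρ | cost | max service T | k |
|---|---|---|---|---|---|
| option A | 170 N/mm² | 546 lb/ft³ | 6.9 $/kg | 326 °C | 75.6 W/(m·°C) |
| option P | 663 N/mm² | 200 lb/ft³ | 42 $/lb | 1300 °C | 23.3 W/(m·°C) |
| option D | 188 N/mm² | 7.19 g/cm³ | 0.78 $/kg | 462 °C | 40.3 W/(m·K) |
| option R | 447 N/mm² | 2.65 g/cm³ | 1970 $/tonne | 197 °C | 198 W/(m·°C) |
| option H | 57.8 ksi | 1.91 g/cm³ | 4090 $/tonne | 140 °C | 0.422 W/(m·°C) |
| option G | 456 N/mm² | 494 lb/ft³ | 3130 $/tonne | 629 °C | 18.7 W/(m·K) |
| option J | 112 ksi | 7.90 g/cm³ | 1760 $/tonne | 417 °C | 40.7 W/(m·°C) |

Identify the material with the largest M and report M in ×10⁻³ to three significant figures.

Screen on constraints: cost ≤ 50 $/kg; max service T ≥ 168 °C; k ≥ 58.1 W/(m·K). Survivors: option A, option R.
Putting every candidate on a common basis:
  option A: σ_y = 170.0 MPa, ρ = 8746 kg/m³
  option R: σ_y = 447.0 MPa, ρ = 2650 kg/m³
  option R: M = 7.98×10⁻³
  option A: M = 1.49×10⁻³
Option R has the largest M.

option R, M = 7.98×10⁻³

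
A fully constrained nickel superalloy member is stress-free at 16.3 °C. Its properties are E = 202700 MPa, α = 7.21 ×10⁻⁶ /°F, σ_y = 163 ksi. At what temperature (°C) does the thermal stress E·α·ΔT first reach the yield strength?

444 °C

E = 202700 MPa = 202.7 GPa.
α = 7.21×10⁻⁶/°F × 9/5 = 13.0×10⁻⁶/K.
σ_y = 163 ksi = 1124 MPa.
E·α·ΔT = 1124 MPa ⇒ ΔT = 1124 / (202.7×10³ × 13.0×10⁻⁶) = 427.2 K.
T = 16.3 + 427.2 = 443.5 °C.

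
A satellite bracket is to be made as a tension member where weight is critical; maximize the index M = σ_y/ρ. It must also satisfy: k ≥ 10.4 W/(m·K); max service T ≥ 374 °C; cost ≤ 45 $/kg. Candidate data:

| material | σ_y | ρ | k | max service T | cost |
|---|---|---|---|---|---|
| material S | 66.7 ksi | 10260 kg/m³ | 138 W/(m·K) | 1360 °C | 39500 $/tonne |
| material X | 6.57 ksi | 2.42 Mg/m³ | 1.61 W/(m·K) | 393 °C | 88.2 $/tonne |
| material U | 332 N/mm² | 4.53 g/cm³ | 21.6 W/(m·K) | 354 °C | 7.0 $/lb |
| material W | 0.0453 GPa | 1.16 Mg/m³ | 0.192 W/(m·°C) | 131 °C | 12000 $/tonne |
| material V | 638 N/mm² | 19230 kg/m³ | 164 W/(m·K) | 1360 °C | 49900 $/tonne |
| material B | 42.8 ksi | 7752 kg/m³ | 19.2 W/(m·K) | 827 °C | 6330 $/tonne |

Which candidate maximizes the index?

Screen on constraints: k ≥ 10.4 W/(m·K); max service T ≥ 374 °C; cost ≤ 45 $/kg. Survivors: material S, material B.
Normalizing units and computing the index:
  material S: σ_y = 459.9 MPa, ρ = 10260 kg/m³
  material B: σ_y = 295.1 MPa, ρ = 7752 kg/m³
  material S: M = 44.8 kN·m/kg
  material B: M = 38.1 kN·m/kg
Highest index: material S.

material S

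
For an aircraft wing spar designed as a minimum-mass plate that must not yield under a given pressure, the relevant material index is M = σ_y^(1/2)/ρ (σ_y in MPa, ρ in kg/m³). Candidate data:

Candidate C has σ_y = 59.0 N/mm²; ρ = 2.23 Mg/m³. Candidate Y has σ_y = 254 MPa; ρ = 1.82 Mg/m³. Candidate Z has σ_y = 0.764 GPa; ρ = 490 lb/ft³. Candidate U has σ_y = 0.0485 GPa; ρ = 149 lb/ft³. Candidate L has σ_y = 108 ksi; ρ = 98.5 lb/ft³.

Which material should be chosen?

Normalizing units and computing the index:
  candidate C: σ_y = 59.00 MPa, ρ = 2230 kg/m³
  candidate Y: σ_y = 254.0 MPa, ρ = 1820 kg/m³
  candidate Z: σ_y = 764.0 MPa, ρ = 7849 kg/m³
  candidate U: σ_y = 48.50 MPa, ρ = 2387 kg/m³
  candidate L: σ_y = 744.6 MPa, ρ = 1578 kg/m³
  candidate L: M = 17.3×10⁻³
  candidate Y: M = 8.76×10⁻³
  candidate Z: M = 3.52×10⁻³
  candidate C: M = 3.44×10⁻³
  candidate U: M = 2.92×10⁻³
Candidate L ranks first.

candidate L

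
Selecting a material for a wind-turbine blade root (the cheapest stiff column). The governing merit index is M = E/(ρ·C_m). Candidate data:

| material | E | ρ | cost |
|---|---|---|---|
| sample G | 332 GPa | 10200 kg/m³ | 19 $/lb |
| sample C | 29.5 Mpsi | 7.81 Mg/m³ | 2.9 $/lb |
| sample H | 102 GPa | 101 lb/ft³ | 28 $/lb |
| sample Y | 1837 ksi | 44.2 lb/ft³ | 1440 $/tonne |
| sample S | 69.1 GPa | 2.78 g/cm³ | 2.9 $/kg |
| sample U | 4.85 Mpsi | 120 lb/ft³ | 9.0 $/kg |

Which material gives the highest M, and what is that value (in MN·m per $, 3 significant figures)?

After converting to SI:
  sample G: E = 332.0 GPa, ρ = 10200 kg/m³, cost = 41.89 $/kg
  sample C: E = 203.4 GPa, ρ = 7810 kg/m³, cost = 6.393 $/kg
  sample H: E = 102.0 GPa, ρ = 1618 kg/m³, cost = 61.73 $/kg
  sample Y: E = 12.67 GPa, ρ = 708.0 kg/m³, cost = 1.440 $/kg
  sample S: E = 69.10 GPa, ρ = 2780 kg/m³, cost = 2.900 $/kg
  sample U: E = 33.44 GPa, ρ = 1922 kg/m³, cost = 9.000 $/kg
  sample Y: M = 12.4 MN·m per $
  sample S: M = 8.57 MN·m per $
  sample C: M = 4.07 MN·m per $
  sample U: M = 1.93 MN·m per $
  sample H: M = 1.02 MN·m per $
  sample G: M = 0.777 MN·m per $
Highest index: sample Y.

sample Y, M = 12.4 MN·m per $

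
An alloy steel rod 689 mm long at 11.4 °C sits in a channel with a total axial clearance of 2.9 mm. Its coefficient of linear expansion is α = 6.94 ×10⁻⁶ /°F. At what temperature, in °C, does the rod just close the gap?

α = 6.94×10⁻⁶/°F × 9/5 = 12.5×10⁻⁶/K.
α·L₀·ΔT = 2.9 mm ⇒ ΔT = 2.9 / (12.5×10⁻⁶ × 689.0) = 336.9 K.
T = 11.4 + 336.9 = 348.3 °C.

348 °C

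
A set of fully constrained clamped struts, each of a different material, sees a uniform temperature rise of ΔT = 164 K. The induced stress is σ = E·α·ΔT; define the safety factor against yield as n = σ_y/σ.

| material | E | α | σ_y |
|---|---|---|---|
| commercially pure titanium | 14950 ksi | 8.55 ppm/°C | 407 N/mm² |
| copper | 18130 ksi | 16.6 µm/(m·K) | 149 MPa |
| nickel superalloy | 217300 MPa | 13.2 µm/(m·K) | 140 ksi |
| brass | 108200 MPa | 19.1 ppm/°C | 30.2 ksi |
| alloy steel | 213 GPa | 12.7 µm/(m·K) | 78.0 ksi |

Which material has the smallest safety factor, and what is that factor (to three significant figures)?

With everything in SI (GPa, ×10⁻⁶/K, MPa):
  commercially pure titanium: E = 103.1, α = 8.55, σ_y = 407.0 → σ = 145 MPa, n = 2.82
  copper: E = 125.0, α = 16.6, σ_y = 149.0 → σ = 340 MPa, n = 0.438
  nickel superalloy: E = 217.3, α = 13.2, σ_y = 965.3 → σ = 470 MPa, n = 2.05
  brass: E = 108.2, α = 19.1, σ_y = 208.2 → σ = 339 MPa, n = 0.614
  alloy steel: E = 213.0, α = 12.7, σ_y = 537.8 → σ = 444 MPa, n = 1.21
Copper has the lowest safety factor, n = 0.438.

copper, n = 0.438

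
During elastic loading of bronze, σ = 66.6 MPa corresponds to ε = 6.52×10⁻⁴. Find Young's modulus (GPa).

102 GPa

E = σ/ε = 66.6 MPa / 6.52×10⁻⁴ = 102100 MPa = 102 GPa.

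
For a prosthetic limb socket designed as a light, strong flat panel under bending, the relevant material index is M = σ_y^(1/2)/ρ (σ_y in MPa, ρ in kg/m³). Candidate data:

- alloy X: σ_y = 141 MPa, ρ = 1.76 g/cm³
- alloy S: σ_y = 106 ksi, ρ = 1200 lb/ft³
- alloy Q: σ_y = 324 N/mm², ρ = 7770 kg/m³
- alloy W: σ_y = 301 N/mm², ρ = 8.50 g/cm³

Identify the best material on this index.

Putting every candidate on a common basis:
  alloy X: σ_y = 141.0 MPa, ρ = 1760 kg/m³
  alloy S: σ_y = 730.8 MPa, ρ = 19220 kg/m³
  alloy Q: σ_y = 324.0 MPa, ρ = 7770 kg/m³
  alloy W: σ_y = 301.0 MPa, ρ = 8500 kg/m³
  alloy X: M = 6.75×10⁻³
  alloy Q: M = 2.32×10⁻³
  alloy W: M = 2.04×10⁻³
  alloy S: M = 1.41×10⁻³
Highest index: alloy X.

alloy X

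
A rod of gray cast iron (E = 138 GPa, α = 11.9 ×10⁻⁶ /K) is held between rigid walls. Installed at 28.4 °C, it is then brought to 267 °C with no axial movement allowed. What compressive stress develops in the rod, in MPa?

392 MPa

ΔT = 238.6 K. Constrained thermal stress σ = E·α·ΔT = 138.0×10³ MPa × 11.9×10⁻⁶ × 238.6 = 392 MPa (compressive).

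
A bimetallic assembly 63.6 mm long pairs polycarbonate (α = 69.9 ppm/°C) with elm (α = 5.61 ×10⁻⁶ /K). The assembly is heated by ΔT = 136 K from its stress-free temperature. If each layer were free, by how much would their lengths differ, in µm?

556 µm

Δα = |69.9 − 5.61|×10⁻⁶/K = 64.3×10⁻⁶/K.
ΔL_mismatch = Δα·L·ΔT = 64.3×10⁻⁶ × 63.6 mm × 136.0 K = 556 µm.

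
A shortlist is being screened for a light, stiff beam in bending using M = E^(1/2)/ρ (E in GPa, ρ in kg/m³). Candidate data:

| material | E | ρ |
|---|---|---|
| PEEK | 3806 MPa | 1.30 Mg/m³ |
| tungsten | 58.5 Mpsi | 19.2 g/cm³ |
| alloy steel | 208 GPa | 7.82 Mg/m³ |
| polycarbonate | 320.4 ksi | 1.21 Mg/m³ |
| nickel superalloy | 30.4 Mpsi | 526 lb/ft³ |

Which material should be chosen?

After converting to SI:
  PEEK: E = 3.806 GPa, ρ = 1300 kg/m³
  tungsten: E = 403.3 GPa, ρ = 19200 kg/m³
  alloy steel: E = 208.0 GPa, ρ = 7820 kg/m³
  polycarbonate: E = 2.209 GPa, ρ = 1210 kg/m³
  nickel superalloy: E = 209.6 GPa, ρ = 8426 kg/m³
  alloy steel: M = 1.84×10⁻³
  nickel superalloy: M = 1.72×10⁻³
  PEEK: M = 1.50×10⁻³
  polycarbonate: M = 1.23×10⁻³
  tungsten: M = 1.05×10⁻³
Highest index: alloy steel.

alloy steel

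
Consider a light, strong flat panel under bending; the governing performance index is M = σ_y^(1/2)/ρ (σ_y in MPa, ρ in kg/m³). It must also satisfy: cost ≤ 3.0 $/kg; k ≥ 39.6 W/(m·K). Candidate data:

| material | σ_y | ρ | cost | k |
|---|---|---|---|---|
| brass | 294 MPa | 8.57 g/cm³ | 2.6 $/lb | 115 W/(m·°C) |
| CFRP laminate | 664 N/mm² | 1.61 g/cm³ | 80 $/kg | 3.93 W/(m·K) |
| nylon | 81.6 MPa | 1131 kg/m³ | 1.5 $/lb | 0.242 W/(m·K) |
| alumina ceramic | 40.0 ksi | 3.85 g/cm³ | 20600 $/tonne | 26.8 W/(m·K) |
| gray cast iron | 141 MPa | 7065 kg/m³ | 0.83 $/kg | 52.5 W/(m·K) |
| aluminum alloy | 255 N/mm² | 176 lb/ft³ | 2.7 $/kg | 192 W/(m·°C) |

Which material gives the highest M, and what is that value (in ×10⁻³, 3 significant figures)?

aluminum alloy, M = 5.66×10⁻³

Screen on constraints: cost ≤ 3.0 $/kg; k ≥ 39.6 W/(m·K). Survivors: gray cast iron, aluminum alloy.
Convert each candidate to consistent units, then evaluate M:
  gray cast iron: σ_y = 141.0 MPa, ρ = 7065 kg/m³
  aluminum alloy: σ_y = 255.0 MPa, ρ = 2819 kg/m³
  aluminum alloy: M = 5.66×10⁻³
  gray cast iron: M = 1.68×10⁻³
Aluminum alloy ranks first.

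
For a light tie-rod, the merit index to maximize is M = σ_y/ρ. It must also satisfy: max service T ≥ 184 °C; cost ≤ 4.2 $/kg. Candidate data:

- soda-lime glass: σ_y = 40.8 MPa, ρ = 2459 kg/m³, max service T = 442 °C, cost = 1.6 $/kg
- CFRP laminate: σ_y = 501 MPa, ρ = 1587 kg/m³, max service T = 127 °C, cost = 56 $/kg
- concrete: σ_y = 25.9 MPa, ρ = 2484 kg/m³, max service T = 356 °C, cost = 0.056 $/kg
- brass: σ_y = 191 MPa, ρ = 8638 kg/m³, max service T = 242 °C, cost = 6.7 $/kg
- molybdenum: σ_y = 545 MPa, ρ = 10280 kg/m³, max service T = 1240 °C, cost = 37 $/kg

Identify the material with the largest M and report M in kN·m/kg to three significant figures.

soda-lime glass, M = 16.6 kN·m/kg

Screen on constraints: max service T ≥ 184 °C; cost ≤ 4.2 $/kg. Survivors: soda-lime glass, concrete.
Per-candidate index values:
  soda-lime glass: M = 16.6 kN·m/kg
  concrete: M = 10.4 kN·m/kg
Soda-lime glass has the largest M.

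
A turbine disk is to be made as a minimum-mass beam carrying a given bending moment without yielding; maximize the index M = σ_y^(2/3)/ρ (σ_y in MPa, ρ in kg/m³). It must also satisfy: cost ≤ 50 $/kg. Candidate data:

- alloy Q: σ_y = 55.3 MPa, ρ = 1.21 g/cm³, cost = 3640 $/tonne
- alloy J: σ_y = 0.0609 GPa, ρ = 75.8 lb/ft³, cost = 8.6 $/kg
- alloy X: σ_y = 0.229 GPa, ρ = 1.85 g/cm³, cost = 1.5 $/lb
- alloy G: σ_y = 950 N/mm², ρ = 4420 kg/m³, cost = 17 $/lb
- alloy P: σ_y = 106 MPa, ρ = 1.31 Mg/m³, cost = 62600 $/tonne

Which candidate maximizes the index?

alloy G

Screen on constraints: cost ≤ 50 $/kg. Survivors: alloy Q, alloy J, alloy X, alloy G.
Normalizing units and computing the index:
  alloy Q: σ_y = 55.30 MPa, ρ = 1210 kg/m³
  alloy J: σ_y = 60.90 MPa, ρ = 1214 kg/m³
  alloy X: σ_y = 229.0 MPa, ρ = 1850 kg/m³
  alloy G: σ_y = 950.0 MPa, ρ = 4420 kg/m³
  alloy G: M = 21.9×10⁻³
  alloy X: M = 20.2×10⁻³
  alloy J: M = 12.7×10⁻³
  alloy Q: M = 12.0×10⁻³
The maximum is for alloy G.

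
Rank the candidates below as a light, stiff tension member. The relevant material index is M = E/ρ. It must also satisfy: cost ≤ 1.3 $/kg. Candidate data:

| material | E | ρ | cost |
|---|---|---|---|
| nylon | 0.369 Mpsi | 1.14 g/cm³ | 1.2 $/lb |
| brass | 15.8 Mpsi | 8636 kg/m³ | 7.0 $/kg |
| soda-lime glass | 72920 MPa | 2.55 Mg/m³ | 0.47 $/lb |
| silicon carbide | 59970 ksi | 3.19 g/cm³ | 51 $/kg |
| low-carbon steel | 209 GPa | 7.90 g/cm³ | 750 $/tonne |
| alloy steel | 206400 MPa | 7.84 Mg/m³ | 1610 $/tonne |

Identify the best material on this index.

Screen on constraints: cost ≤ 1.3 $/kg. Survivors: soda-lime glass, low-carbon steel.
In SI units:
  soda-lime glass: E = 72.92 GPa, ρ = 2550 kg/m³
  low-carbon steel: E = 209.0 GPa, ρ = 7900 kg/m³
  soda-lime glass: M = 28.6 MN·m/kg
  low-carbon steel: M = 26.5 MN·m/kg
Soda-lime glass has the largest M.

soda-lime glass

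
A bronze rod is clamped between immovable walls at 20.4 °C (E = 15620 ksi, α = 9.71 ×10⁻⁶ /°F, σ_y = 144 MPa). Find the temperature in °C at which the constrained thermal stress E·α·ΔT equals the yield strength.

E = 15620 ksi = 107.7 GPa.
α = 9.71×10⁻⁶/°F × 9/5 = 17.5×10⁻⁶/K.
E·α·ΔT = 144.0 MPa ⇒ ΔT = 144.0 / (107.7×10³ × 17.5×10⁻⁶) = 76.50 K.
T = 20.4 + 76.50 = 96.90 °C.

96.9 °C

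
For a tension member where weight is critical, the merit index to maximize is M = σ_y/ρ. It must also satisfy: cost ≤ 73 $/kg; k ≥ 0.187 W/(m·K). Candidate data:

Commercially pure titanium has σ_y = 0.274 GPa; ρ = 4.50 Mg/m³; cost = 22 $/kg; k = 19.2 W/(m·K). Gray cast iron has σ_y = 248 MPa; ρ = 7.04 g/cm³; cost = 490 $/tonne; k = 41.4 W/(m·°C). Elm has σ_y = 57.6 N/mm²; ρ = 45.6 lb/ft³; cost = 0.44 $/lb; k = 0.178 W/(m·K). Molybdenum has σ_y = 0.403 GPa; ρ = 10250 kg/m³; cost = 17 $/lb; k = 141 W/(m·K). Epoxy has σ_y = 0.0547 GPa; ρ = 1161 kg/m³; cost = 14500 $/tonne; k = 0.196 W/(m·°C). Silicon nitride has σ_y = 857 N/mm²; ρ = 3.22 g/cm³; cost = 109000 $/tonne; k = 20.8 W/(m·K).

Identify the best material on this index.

Screen on constraints: cost ≤ 73 $/kg; k ≥ 0.187 W/(m·K). Survivors: commercially pure titanium, gray cast iron, molybdenum, epoxy.
Putting every candidate on a common basis:
  commercially pure titanium: σ_y = 274.0 MPa, ρ = 4500 kg/m³
  gray cast iron: σ_y = 248.0 MPa, ρ = 7040 kg/m³
  molybdenum: σ_y = 403.0 MPa, ρ = 10250 kg/m³
  epoxy: σ_y = 54.70 MPa, ρ = 1161 kg/m³
  commercially pure titanium: M = 60.9 kN·m/kg
  epoxy: M = 47.1 kN·m/kg
  molybdenum: M = 39.3 kN·m/kg
  gray cast iron: M = 35.2 kN·m/kg
Commercially pure titanium ranks first.

commercially pure titanium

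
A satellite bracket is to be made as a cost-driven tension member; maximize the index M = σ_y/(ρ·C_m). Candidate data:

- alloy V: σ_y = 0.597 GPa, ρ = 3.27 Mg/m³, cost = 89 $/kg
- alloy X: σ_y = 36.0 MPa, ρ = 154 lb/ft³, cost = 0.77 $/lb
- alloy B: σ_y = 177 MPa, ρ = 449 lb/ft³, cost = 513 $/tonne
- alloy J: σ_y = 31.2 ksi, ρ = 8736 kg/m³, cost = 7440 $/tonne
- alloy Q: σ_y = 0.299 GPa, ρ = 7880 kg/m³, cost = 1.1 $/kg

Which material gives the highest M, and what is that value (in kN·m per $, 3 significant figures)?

Putting every candidate on a common basis:
  alloy V: σ_y = 597.0 MPa, ρ = 3270 kg/m³, cost = 89.00 $/kg
  alloy X: σ_y = 36.00 MPa, ρ = 2467 kg/m³, cost = 1.698 $/kg
  alloy B: σ_y = 177.0 MPa, ρ = 7192 kg/m³, cost = 0.5130 $/kg
  alloy J: σ_y = 215.1 MPa, ρ = 8736 kg/m³, cost = 7.440 $/kg
  alloy Q: σ_y = 299.0 MPa, ρ = 7880 kg/m³, cost = 1.100 $/kg
  alloy B: M = 48.0 kN·m per $
  alloy Q: M = 34.5 kN·m per $
  alloy X: M = 8.60 kN·m per $
  alloy J: M = 3.31 kN·m per $
  alloy V: M = 2.05 kN·m per $
The maximum is for alloy B.

alloy B, M = 48.0 kN·m per $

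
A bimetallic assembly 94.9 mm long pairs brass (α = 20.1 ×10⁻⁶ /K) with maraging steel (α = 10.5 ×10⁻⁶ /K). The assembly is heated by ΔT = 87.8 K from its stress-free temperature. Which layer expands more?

α(brass) = 20.1×10⁻⁶/K vs α(maraging steel) = 10.5×10⁻⁶/K.
Higher α expands more for the same ΔT: brass.

brass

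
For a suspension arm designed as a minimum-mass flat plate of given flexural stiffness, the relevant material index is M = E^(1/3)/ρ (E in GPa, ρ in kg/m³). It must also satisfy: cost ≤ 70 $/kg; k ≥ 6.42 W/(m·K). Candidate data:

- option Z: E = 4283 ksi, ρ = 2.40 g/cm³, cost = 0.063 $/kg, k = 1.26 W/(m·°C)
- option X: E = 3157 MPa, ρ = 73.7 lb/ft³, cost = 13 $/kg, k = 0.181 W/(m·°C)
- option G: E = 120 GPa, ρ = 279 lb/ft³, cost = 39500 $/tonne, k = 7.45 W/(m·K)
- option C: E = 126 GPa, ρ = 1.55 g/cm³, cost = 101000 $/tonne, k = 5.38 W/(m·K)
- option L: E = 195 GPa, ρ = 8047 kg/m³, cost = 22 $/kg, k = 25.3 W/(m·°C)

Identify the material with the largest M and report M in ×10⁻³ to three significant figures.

option G, M = 1.10×10⁻³

Screen on constraints: cost ≤ 70 $/kg; k ≥ 6.42 W/(m·K). Survivors: option G, option L.
After converting to SI:
  option G: E = 120.0 GPa, ρ = 4469 kg/m³
  option L: E = 195.0 GPa, ρ = 8047 kg/m³
  option G: M = 1.10×10⁻³
  option L: M = 0.721×10⁻³
Option G has the largest M.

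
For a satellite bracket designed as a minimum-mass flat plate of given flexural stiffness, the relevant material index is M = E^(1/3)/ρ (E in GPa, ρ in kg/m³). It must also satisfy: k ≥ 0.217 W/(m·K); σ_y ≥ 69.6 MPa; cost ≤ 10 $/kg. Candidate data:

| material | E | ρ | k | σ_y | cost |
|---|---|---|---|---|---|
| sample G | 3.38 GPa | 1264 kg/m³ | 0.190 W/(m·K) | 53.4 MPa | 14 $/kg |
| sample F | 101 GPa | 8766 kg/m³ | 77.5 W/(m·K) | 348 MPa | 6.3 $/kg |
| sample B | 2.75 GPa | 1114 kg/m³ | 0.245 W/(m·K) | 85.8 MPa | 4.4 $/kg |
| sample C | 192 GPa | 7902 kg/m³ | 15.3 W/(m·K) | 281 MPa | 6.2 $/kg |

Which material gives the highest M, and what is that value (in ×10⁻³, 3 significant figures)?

sample B, M = 1.26×10⁻³

Screen on constraints: k ≥ 0.217 W/(m·K); σ_y ≥ 69.6 MPa; cost ≤ 10 $/kg. Survivors: sample F, sample B, sample C.
Computing M directly (units already consistent):
  sample B: M = 1.26×10⁻³
  sample C: M = 0.730×10⁻³
  sample F: M = 0.531×10⁻³
Sample B ranks first.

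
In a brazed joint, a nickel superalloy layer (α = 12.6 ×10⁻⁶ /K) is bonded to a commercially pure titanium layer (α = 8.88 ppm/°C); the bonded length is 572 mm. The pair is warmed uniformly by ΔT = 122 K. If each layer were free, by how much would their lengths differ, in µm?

260 µm

Δα = |12.6 − 8.88|×10⁻⁶/K = 3.72×10⁻⁶/K.
ΔL_mismatch = Δα·L·ΔT = 3.72×10⁻⁶ × 572.0 mm × 122.0 K = 260 µm.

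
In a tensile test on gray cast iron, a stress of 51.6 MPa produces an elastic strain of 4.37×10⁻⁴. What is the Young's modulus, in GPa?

E = σ/ε = 51.6 MPa / 4.37×10⁻⁴ = 118100 MPa = 118 GPa.

118 GPa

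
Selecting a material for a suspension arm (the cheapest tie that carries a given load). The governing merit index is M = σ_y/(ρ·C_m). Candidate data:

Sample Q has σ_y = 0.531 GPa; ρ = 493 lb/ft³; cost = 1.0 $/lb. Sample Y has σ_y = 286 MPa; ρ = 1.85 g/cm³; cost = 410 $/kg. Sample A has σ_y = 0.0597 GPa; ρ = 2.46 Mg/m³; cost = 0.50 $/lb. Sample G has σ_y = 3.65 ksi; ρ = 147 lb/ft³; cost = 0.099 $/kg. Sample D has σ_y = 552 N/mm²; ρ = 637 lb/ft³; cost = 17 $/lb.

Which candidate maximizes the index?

After converting to SI:
  sample Q: σ_y = 531.0 MPa, ρ = 7897 kg/m³, cost = 2.205 $/kg
  sample Y: σ_y = 286.0 MPa, ρ = 1850 kg/m³, cost = 410.0 $/kg
  sample A: σ_y = 59.70 MPa, ρ = 2460 kg/m³, cost = 1.102 $/kg
  sample G: σ_y = 25.17 MPa, ρ = 2355 kg/m³, cost = 0.09900 $/kg
  sample D: σ_y = 552.0 MPa, ρ = 10200 kg/m³, cost = 37.48 $/kg
  sample G: M = 108 kN·m per $
  sample Q: M = 30.5 kN·m per $
  sample A: M = 22.0 kN·m per $
  sample D: M = 1.44 kN·m per $
  sample Y: M = 0.377 kN·m per $
Sample G ranks first.

sample G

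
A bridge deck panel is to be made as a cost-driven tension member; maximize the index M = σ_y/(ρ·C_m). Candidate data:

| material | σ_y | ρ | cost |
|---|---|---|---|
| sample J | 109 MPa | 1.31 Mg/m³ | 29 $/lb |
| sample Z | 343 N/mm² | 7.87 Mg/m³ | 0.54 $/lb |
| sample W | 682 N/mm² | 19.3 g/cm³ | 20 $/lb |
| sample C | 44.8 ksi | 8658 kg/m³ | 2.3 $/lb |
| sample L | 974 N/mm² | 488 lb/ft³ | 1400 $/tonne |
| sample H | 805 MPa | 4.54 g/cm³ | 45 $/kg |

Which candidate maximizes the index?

sample L

In SI units:
  sample J: σ_y = 109.0 MPa, ρ = 1310 kg/m³, cost = 63.93 $/kg
  sample Z: σ_y = 343.0 MPa, ρ = 7870 kg/m³, cost = 1.190 $/kg
  sample W: σ_y = 682.0 MPa, ρ = 19300 kg/m³, cost = 44.09 $/kg
  sample C: σ_y = 308.9 MPa, ρ = 8658 kg/m³, cost = 5.071 $/kg
  sample L: σ_y = 974.0 MPa, ρ = 7817 kg/m³, cost = 1.400 $/kg
  sample H: σ_y = 805.0 MPa, ρ = 4540 kg/m³, cost = 45.00 $/kg
  sample L: M = 89.0 kN·m per $
  sample Z: M = 36.6 kN·m per $
  sample C: M = 7.04 kN·m per $
  sample H: M = 3.94 kN·m per $
  sample J: M = 1.30 kN·m per $
  sample W: M = 0.801 kN·m per $
The maximum is for sample L.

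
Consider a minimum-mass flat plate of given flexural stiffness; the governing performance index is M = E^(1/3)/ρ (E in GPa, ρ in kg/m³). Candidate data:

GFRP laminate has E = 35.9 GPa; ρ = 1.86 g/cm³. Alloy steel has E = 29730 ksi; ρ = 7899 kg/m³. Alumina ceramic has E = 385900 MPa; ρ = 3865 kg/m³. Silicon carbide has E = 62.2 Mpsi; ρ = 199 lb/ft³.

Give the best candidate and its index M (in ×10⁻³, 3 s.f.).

After converting to SI:
  GFRP laminate: E = 35.90 GPa, ρ = 1860 kg/m³
  alloy steel: E = 205.0 GPa, ρ = 7899 kg/m³
  alumina ceramic: E = 385.9 GPa, ρ = 3865 kg/m³
  silicon carbide: E = 428.9 GPa, ρ = 3188 kg/m³
  silicon carbide: M = 2.37×10⁻³
  alumina ceramic: M = 1.88×10⁻³
  GFRP laminate: M = 1.77×10⁻³
  alloy steel: M = 0.746×10⁻³
Silicon carbide has the largest M.

silicon carbide, M = 2.37×10⁻³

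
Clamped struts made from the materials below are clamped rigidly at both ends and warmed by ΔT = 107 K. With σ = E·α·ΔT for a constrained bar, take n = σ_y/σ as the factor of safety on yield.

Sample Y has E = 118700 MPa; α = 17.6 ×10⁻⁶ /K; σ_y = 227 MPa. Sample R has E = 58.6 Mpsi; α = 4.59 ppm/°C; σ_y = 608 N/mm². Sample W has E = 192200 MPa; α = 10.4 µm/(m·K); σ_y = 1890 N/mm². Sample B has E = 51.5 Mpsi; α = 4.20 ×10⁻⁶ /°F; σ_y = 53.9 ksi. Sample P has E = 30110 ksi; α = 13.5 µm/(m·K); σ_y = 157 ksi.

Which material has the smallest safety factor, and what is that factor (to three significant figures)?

With everything in SI (GPa, ×10⁻⁶/K, MPa):
  sample Y: E = 118.7, α = 17.6, σ_y = 227.0 → σ = 224 MPa, n = 1.02
  sample R: E = 404.0, α = 4.59, σ_y = 608.0 → σ = 198 MPa, n = 3.06
  sample W: E = 192.2, α = 10.4, σ_y = 1890 → σ = 214 MPa, n = 8.84
  sample B: E = 355.1, α = 7.56, σ_y = 371.6 → σ = 287 MPa, n = 1.29
  sample P: E = 207.6, α = 13.5, σ_y = 1082 → σ = 300 MPa, n = 3.61
Sample Y has the lowest safety factor, n = 1.02.

sample Y, n = 1.02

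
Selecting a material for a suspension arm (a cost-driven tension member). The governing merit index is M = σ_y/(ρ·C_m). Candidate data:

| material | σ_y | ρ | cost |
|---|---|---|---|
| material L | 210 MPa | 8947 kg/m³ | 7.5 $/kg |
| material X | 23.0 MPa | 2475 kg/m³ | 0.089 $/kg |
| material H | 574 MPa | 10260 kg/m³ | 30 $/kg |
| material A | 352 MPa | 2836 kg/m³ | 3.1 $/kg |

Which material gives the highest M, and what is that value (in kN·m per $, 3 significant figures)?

Per-candidate index values:
  material X: M = 104 kN·m per $
  material A: M = 40.0 kN·m per $
  material L: M = 3.13 kN·m per $
  material H: M = 1.86 kN·m per $
The maximum is for material X.

material X, M = 104 kN·m per $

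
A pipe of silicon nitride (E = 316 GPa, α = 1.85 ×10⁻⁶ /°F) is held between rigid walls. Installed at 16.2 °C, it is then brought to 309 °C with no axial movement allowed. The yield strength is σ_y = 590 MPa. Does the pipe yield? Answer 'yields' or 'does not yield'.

α = 1.85×10⁻⁶/°F × 9/5 = 3.33×10⁻⁶/K.
ΔT = 292.8 K. Constrained thermal stress σ = E·α·ΔT = 316.0×10³ MPa × 3.33×10⁻⁶ × 292.8 = 308 MPa (compressive).
Compare to σ_y = 590 MPa: σ < σ_y, so it does not yield.

does not yield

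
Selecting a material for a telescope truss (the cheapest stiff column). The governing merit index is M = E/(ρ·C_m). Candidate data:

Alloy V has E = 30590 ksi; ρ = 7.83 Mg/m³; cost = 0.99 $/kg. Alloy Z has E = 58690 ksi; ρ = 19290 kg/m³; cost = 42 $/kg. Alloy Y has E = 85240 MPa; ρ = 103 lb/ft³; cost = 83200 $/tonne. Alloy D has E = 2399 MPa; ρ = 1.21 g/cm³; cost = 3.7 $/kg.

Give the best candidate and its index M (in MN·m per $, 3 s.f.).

alloy V, M = 27.2 MN·m per $

Convert each candidate to consistent units, then evaluate M:
  alloy V: E = 210.9 GPa, ρ = 7830 kg/m³, cost = 0.9900 $/kg
  alloy Z: E = 404.7 GPa, ρ = 19290 kg/m³, cost = 42.00 $/kg
  alloy Y: E = 85.24 GPa, ρ = 1650 kg/m³, cost = 83.20 $/kg
  alloy D: E = 2.399 GPa, ρ = 1210 kg/m³, cost = 3.700 $/kg
  alloy V: M = 27.2 MN·m per $
  alloy Y: M = 0.621 MN·m per $
  alloy D: M = 0.536 MN·m per $
  alloy Z: M = 0.499 MN·m per $
The maximum is for alloy V.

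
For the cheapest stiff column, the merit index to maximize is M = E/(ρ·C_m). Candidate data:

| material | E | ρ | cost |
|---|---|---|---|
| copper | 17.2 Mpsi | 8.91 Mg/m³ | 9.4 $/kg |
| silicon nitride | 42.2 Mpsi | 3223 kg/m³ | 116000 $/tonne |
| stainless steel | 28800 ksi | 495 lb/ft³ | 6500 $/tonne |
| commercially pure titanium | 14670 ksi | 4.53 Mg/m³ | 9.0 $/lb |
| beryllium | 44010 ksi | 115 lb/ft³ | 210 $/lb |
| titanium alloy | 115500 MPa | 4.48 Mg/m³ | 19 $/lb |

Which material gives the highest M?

stainless steel

Normalizing units and computing the index:
  copper: E = 118.6 GPa, ρ = 8910 kg/m³, cost = 9.400 $/kg
  silicon nitride: E = 291.0 GPa, ρ = 3223 kg/m³, cost = 116.0 $/kg
  stainless steel: E = 198.6 GPa, ρ = 7929 kg/m³, cost = 6.500 $/kg
  commercially pure titanium: E = 101.1 GPa, ρ = 4530 kg/m³, cost = 19.84 $/kg
  beryllium: E = 303.4 GPa, ρ = 1842 kg/m³, cost = 463.0 $/kg
  titanium alloy: E = 115.5 GPa, ρ = 4480 kg/m³, cost = 41.89 $/kg
  stainless steel: M = 3.85 MN·m per $
  copper: M = 1.42 MN·m per $
  commercially pure titanium: M = 1.13 MN·m per $
  silicon nitride: M = 0.778 MN·m per $
  titanium alloy: M = 0.615 MN·m per $
  beryllium: M = 0.356 MN·m per $
The maximum is for stainless steel.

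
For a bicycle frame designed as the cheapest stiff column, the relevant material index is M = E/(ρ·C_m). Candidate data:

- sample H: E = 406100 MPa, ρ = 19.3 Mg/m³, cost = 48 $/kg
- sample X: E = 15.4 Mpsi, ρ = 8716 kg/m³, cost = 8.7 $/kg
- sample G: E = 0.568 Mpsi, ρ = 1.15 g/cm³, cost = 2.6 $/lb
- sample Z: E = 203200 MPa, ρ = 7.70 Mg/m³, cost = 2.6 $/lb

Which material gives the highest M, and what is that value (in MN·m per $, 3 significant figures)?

sample Z, M = 4.60 MN·m per $

In SI units:
  sample H: E = 406.1 GPa, ρ = 19300 kg/m³, cost = 48.00 $/kg
  sample X: E = 106.2 GPa, ρ = 8716 kg/m³, cost = 8.700 $/kg
  sample G: E = 3.916 GPa, ρ = 1150 kg/m³, cost = 5.732 $/kg
  sample Z: E = 203.2 GPa, ρ = 7700 kg/m³, cost = 5.732 $/kg
  sample Z: M = 4.60 MN·m per $
  sample X: M = 1.40 MN·m per $
  sample G: M = 0.594 MN·m per $
  sample H: M = 0.438 MN·m per $
Highest index: sample Z.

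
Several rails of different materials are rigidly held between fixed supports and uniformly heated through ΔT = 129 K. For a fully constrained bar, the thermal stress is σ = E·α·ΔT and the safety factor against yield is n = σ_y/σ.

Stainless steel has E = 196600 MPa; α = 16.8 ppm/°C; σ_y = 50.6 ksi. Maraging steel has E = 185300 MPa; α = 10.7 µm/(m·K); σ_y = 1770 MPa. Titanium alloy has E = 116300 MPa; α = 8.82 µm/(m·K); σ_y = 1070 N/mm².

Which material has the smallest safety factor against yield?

Converting E to GPa, α to ×10⁻⁶/K, σ_y to MPa, then σ and n for each:
  stainless steel: E = 196.6, α = 16.8, σ_y = 348.9 → σ = 426 MPa, n = 0.819
  maraging steel: E = 185.3, α = 10.7, σ_y = 1770 → σ = 256 MPa, n = 6.92
  titanium alloy: E = 116.3, α = 8.82, σ_y = 1070 → σ = 132 MPa, n = 8.09
Stainless steel has the lowest safety factor, n = 0.819.

stainless steel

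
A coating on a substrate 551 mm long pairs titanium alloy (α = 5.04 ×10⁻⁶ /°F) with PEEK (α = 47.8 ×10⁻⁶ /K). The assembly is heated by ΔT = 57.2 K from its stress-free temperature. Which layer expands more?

titanium alloy: α = 5.04×10⁻⁶/°F × 9/5 = 9.07×10⁻⁶/K.
α(titanium alloy) = 9.07×10⁻⁶/K vs α(PEEK) = 47.8×10⁻⁶/K.
Higher α expands more for the same ΔT: PEEK.

PEEK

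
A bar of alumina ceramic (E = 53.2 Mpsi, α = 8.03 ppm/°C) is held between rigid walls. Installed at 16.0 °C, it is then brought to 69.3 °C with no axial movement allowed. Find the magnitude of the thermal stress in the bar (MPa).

E = 53.2 Mpsi = 366.8 GPa.
ΔT = 53.30 K. Constrained thermal stress σ = E·α·ΔT = 366.8×10³ MPa × 8.03×10⁻⁶ × 53.30 = 157 MPa (compressive).

157 MPa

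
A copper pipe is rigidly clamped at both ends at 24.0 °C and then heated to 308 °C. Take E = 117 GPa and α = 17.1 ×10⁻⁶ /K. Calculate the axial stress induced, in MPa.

568 MPa

ΔT = 284.0 K. Constrained thermal stress σ = E·α·ΔT = 117.0×10³ MPa × 17.1×10⁻⁶ × 284.0 = 568 MPa (compressive).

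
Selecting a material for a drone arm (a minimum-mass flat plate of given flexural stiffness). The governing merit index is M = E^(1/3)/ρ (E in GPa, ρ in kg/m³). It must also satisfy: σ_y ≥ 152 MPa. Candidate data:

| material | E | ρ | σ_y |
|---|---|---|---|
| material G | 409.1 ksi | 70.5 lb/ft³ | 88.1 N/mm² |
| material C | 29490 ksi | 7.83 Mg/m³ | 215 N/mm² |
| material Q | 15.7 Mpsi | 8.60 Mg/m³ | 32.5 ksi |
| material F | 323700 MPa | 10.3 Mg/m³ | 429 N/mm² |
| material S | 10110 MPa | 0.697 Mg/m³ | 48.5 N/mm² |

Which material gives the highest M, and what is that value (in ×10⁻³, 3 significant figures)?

material C, M = 0.751×10⁻³

Screen on constraints: σ_y ≥ 152 MPa. Survivors: material C, material Q, material F.
After converting to SI:
  material C: E = 203.3 GPa, ρ = 7830 kg/m³
  material Q: E = 108.2 GPa, ρ = 8600 kg/m³
  material F: E = 323.7 GPa, ρ = 10300 kg/m³
  material C: M = 0.751×10⁻³
  material F: M = 0.667×10⁻³
  material Q: M = 0.554×10⁻³
Material C has the largest M.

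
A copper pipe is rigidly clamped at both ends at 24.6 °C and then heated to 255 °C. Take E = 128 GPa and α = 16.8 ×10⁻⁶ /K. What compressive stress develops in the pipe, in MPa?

ΔT = 230.4 K. Constrained thermal stress σ = E·α·ΔT = 128.0×10³ MPa × 16.8×10⁻⁶ × 230.4 = 495 MPa (compressive).

495 MPa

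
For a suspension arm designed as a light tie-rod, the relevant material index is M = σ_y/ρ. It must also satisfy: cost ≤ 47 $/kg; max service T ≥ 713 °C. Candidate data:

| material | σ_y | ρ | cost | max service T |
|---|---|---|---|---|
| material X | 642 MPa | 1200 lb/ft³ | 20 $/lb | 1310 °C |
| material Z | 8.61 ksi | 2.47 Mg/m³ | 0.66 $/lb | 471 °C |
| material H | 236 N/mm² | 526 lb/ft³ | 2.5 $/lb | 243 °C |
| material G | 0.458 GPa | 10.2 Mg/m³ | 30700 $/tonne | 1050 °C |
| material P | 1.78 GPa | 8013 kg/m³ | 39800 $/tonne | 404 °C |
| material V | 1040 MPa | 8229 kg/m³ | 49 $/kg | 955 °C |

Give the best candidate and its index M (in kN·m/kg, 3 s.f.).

Screen on constraints: cost ≤ 47 $/kg; max service T ≥ 713 °C. Survivors: material X, material G.
Convert each candidate to consistent units, then evaluate M:
  material X: σ_y = 642.0 MPa, ρ = 19220 kg/m³
  material G: σ_y = 458.0 MPa, ρ = 10200 kg/m³
  material G: M = 44.9 kN·m/kg
  material X: M = 33.4 kN·m/kg
Material G ranks first.

material G, M = 44.9 kN·m/kg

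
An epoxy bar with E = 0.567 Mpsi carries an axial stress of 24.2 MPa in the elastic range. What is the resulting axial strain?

6.19×10⁻³

E = 0.567 Mpsi = 3.909 GPa = 3909 MPa.
ε = σ/E = 24.2 / 3909 = 6.19×10⁻³.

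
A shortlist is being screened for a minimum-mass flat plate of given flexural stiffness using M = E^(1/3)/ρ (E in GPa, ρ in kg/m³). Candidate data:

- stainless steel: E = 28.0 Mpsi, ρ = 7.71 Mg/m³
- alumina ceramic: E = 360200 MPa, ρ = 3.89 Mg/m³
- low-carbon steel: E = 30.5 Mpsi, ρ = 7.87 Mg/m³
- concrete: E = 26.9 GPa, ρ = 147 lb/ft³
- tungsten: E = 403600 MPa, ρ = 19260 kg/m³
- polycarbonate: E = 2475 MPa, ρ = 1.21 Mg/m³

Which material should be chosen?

Normalizing units and computing the index:
  stainless steel: E = 193.1 GPa, ρ = 7710 kg/m³
  alumina ceramic: E = 360.2 GPa, ρ = 3890 kg/m³
  low-carbon steel: E = 210.3 GPa, ρ = 7870 kg/m³
  concrete: E = 26.90 GPa, ρ = 2355 kg/m³
  tungsten: E = 403.6 GPa, ρ = 19260 kg/m³
  polycarbonate: E = 2.475 GPa, ρ = 1210 kg/m³
  alumina ceramic: M = 1.83×10⁻³
  concrete: M = 1.27×10⁻³
  polycarbonate: M = 1.12×10⁻³
  low-carbon steel: M = 0.756×10⁻³
  stainless steel: M = 0.750×10⁻³
  tungsten: M = 0.384×10⁻³
Alumina ceramic has the largest M.

alumina ceramic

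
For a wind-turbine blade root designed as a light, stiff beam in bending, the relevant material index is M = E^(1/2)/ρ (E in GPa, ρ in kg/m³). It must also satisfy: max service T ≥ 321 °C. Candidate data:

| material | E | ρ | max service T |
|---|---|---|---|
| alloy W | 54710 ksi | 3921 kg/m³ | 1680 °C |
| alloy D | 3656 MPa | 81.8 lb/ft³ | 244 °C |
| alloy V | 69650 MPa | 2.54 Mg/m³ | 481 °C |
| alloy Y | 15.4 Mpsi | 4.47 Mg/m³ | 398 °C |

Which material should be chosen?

alloy W

Screen on constraints: max service T ≥ 321 °C. Survivors: alloy W, alloy V, alloy Y.
Putting every candidate on a common basis:
  alloy W: E = 377.2 GPa, ρ = 3921 kg/m³
  alloy V: E = 69.65 GPa, ρ = 2540 kg/m³
  alloy Y: E = 106.2 GPa, ρ = 4470 kg/m³
  alloy W: M = 4.95×10⁻³
  alloy V: M = 3.29×10⁻³
  alloy Y: M = 2.31×10⁻³
The maximum is for alloy W.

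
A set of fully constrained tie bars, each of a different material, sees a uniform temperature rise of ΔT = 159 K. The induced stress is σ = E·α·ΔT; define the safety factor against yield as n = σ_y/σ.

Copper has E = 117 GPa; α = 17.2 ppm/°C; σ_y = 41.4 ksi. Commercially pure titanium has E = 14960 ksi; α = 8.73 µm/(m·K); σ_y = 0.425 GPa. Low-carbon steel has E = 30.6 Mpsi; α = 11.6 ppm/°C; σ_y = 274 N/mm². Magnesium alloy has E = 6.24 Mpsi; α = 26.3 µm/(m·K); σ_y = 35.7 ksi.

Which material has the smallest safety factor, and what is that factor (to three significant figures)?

Per material, after unit conversion:
  copper: E = 117.0, α = 17.2, σ_y = 285.4 → σ = 320 MPa, n = 0.892
  commercially pure titanium: E = 103.1, α = 8.73, σ_y = 425.0 → σ = 143 MPa, n = 2.97
  low-carbon steel: E = 211.0, α = 11.6, σ_y = 274.0 → σ = 389 MPa, n = 0.704
  magnesium alloy: E = 43.02, α = 26.3, σ_y = 246.1 → σ = 180 MPa, n = 1.37
Low-carbon steel has the lowest safety factor, n = 0.704.

low-carbon steel, n = 0.704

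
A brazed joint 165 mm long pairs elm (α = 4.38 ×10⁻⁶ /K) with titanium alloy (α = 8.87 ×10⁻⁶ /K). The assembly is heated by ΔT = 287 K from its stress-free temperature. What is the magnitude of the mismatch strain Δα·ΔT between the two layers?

Δα = |4.38 − 8.87|×10⁻⁶/K = 4.49×10⁻⁶/K.
Mismatch strain = Δα·ΔT = 4.49×10⁻⁶ × 287.0 = 1.29×10⁻³.

1.29×10⁻³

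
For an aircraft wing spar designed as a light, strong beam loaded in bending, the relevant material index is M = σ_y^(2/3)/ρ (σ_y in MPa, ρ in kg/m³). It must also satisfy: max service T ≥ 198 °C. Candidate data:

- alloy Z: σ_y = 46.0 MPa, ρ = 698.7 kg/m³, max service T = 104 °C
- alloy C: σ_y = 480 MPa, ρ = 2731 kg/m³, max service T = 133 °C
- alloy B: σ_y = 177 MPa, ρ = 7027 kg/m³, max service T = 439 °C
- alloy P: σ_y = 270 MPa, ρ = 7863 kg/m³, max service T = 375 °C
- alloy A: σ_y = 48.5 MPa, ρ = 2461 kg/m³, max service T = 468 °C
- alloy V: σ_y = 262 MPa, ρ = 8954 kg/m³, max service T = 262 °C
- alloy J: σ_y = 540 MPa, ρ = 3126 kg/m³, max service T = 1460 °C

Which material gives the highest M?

alloy J

Screen on constraints: max service T ≥ 198 °C. Survivors: alloy B, alloy P, alloy A, alloy V, alloy J.
Evaluate M for each candidate:
  alloy J: M = 21.2×10⁻³
  alloy A: M = 5.40×10⁻³
  alloy P: M = 5.31×10⁻³
  alloy V: M = 4.57×10⁻³
  alloy B: M = 4.49×10⁻³
The maximum is for alloy J.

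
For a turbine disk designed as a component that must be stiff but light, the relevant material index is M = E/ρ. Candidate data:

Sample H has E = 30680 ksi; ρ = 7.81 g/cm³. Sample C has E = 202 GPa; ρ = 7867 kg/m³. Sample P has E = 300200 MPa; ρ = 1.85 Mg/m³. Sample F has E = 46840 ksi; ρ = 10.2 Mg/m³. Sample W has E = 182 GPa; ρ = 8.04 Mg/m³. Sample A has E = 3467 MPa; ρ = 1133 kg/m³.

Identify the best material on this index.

After converting to SI:
  sample H: E = 211.5 GPa, ρ = 7810 kg/m³
  sample C: E = 202.0 GPa, ρ = 7867 kg/m³
  sample P: E = 300.2 GPa, ρ = 1850 kg/m³
  sample F: E = 323.0 GPa, ρ = 10200 kg/m³
  sample W: E = 182.0 GPa, ρ = 8040 kg/m³
  sample A: E = 3.467 GPa, ρ = 1133 kg/m³
  sample P: M = 162 MN·m/kg
  sample F: M = 31.7 MN·m/kg
  sample H: M = 27.1 MN·m/kg
  sample C: M = 25.7 MN·m/kg
  sample W: M = 22.6 MN·m/kg
  sample A: M = 3.06 MN·m/kg
Sample P has the largest M.

sample P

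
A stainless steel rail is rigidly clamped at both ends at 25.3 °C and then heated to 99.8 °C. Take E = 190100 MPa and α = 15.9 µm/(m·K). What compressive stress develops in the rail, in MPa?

225 MPa

E = 190100 MPa = 190.1 GPa.
ΔT = 74.50 K. Constrained thermal stress σ = E·α·ΔT = 190.1×10³ MPa × 15.9×10⁻⁶ × 74.50 = 225 MPa (compressive).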